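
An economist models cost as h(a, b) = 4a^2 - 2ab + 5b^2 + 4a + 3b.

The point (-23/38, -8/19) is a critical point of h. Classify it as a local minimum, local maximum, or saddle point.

The Hessian of h is constant: H = [[8, -2], [-2, 10]].
det(H) = 8·10 − (-2)² = 76.
det(H) > 0 and tr(H) = 18 > 0, so H is positive definite and the point is a local minimum.

local minimum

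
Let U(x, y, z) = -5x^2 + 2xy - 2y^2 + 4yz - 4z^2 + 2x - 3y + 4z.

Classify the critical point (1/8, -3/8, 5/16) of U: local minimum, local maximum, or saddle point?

The Hessian is constant: H = [[-10, 2, 0], [2, -4, 4], [0, 4, -8]].
Leading principal minors: Δ₁ = -10, Δ₂ = 36, Δ₃ = -128.
The minors alternate sign starting negative (−, +, −), so H is negative definite: a local maximum.

local maximum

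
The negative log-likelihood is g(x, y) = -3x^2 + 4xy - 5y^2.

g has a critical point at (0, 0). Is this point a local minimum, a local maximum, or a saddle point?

The Hessian of g is constant: H = [[-6, 4], [4, -10]].
det(H) = (-6)·(-10) − 4² = 44.
det(H) > 0 and tr(H) = -16 < 0, so H is negative definite and the point is a local maximum.

local maximum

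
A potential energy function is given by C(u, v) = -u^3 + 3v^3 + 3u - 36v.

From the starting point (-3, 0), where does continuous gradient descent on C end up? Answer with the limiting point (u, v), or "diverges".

(-1, 2)

C is separable, so gradient descent decouples: u follows -∂C/∂u, v follows -∂C/∂v.
∂C/∂u = -3(u - 1)(u + 1); at u=-3 this is -24, so u increases.
∂C/∂v = 9(v - 2)(v + 2); at v=0 this is -36, so v increases.
u converges to its nearest critical value -1 (a local min of the u-part); v converges to 2. The iterate converges to (-1, 2).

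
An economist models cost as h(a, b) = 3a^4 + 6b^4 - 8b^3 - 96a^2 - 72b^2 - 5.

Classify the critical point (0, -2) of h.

The mixed partial ∂²h/∂a∂b is 0, so the Hessian at any point is diag(h_aa, h_bb) = diag(12(3a^2 - 16), 24(3b^2 - 2b - 6)).
At (0, -2): H = diag(-192, 240).
The eigenvalues have opposite signs, so H is indefinite: a saddle point.

saddle point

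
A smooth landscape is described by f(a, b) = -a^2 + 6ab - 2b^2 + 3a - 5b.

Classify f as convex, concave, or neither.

neither

f is quadratic, so its Hessian is the constant matrix H = [[-2, 6], [6, -4]].
det(H) = -28, tr(H) = -6.
det(H) < 0, so H is indefinite: neither convex nor concave.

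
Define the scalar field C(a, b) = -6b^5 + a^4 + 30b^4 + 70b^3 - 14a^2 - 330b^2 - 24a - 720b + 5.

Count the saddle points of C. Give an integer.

C separates as a function of a plus a function of b, so ∇C=0 decouples.
∂C/∂a = 4(a - 3)(a + 1)(a + 2) = 0 at a ∈ {-2, -1, 3}; ∂C/∂b = -30(b - 4)(b - 3)(b + 1)(b + 2) = 0 at b ∈ {-2, -1, 3, 4}.
The Hessian is diagonal: diag(C_aa, C_bb). Second derivatives: C_aa(-2)=20, C_aa(-1)=-16, C_aa(3)=80; C_bb(-2)=900, C_bb(-1)=-600, C_bb(3)=600, C_bb(4)=-900.
Saddle points occur where the two diagonal entries have opposite signs: (-2, -1), (-2, 4), (-1, -2), (-1, 3), (3, -1), (3, 4). Count: 6.

6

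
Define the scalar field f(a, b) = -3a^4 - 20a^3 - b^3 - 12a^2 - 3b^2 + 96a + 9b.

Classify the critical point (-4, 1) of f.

local maximum

The mixed partial ∂²f/∂a∂b is 0, so the Hessian at any point is diag(f_aa, f_bb) = diag(-12(3a^2 + 10a + 2), -6(b + 1)).
At (-4, 1): H = diag(-120, -12).
Both eigenvalues are negative, so H is negative definite: a local maximum.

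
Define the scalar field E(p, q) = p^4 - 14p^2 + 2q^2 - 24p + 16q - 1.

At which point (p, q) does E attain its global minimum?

E(p,q) separates as A(p) + B(q) − 1, so its minimum is min A + min B − 1.
A'(p) = 4(p - 3)(p + 1)(p + 2) vanishes at p ∈ {-2, -1, 3}; B'(q) = 4q + 16 vanishes at q ∈ {-4}.
Local minima of A (where A''>0): A(-2)=8, A(3)=-117. Local minima of B: B(-4)=-32.
So the global minimum of E is A(3) + B(-4) − 1 = -117 − 32 − 1 = -150, attained at (3, -4).

(3, -4)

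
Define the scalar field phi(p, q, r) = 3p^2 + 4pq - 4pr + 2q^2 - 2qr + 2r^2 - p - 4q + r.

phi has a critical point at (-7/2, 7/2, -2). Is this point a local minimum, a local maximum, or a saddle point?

local minimum

The Hessian is constant: H = [[6, 4, -4], [4, 4, -2], [-4, -2, 4]].
Leading principal minors: Δ₁ = 6, Δ₂ = 8, Δ₃ = 8.
All leading minors are positive, so H is positive definite: a local minimum.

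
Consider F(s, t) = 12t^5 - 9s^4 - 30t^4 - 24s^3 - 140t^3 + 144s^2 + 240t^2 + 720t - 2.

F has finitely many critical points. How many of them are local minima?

F separates as a function of s plus a function of t, so ∇F=0 decouples.
∂F/∂s = -36s(s - 2)(s + 4) = 0 at s ∈ {-4, 0, 2}; ∂F/∂t = 60(t - 3)(t - 2)(t + 1)(t + 2) = 0 at t ∈ {-2, -1, 2, 3}.
The Hessian is diagonal: diag(F_ss, F_tt). Second derivatives: F_ss(-4)=-864, F_ss(0)=288, F_ss(2)=-432; F_tt(-2)=-1200, F_tt(-1)=720, F_tt(2)=-720, F_tt(3)=1200.
Local minima occur where both diagonal entries positive: (0, -1), (0, 3). Count: 2.

2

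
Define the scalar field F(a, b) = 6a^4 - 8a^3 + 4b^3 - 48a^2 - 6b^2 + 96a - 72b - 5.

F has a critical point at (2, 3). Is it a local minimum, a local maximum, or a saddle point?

local minimum

The mixed partial ∂²F/∂a∂b is 0, so the Hessian at any point is diag(F_aa, F_bb) = diag(24(3a^2 - 2a - 4), 12(2b - 1)).
At (2, 3): H = diag(96, 60).
Both eigenvalues are positive, so H is positive definite: a local minimum.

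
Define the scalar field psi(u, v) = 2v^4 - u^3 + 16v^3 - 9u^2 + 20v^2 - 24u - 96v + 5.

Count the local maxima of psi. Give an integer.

1

psi separates as a function of u plus a function of v, so ∇psi=0 decouples.
∂psi/∂u = -3(u + 2)(u + 4) = 0 at u ∈ {-4, -2}; ∂psi/∂v = 8(v - 1)(v + 3)(v + 4) = 0 at v ∈ {-4, -3, 1}.
The Hessian is diagonal: diag(psi_uu, psi_vv). Second derivatives: psi_uu(-4)=6, psi_uu(-2)=-6; psi_vv(-4)=40, psi_vv(-3)=-32, psi_vv(1)=160.
Local maxima occur where both diagonal entries negative: (-2, -3). Count: 1.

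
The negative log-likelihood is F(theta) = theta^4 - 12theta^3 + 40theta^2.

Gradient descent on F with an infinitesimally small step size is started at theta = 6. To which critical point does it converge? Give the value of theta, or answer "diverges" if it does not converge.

5

F'(theta) = 4theta(theta - 5)(theta - 4), so F'(6) = 48.
Gradient descent moves in the -F' direction, i.e. theta is decreasing.
The nearest critical point in that direction is theta = 5, where F'' = 20 > 0 (a local minimum). The iterate converges there.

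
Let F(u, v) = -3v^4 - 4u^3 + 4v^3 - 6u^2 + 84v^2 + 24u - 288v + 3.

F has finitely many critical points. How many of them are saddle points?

3

F separates as a function of u plus a function of v, so ∇F=0 decouples.
∂F/∂u = -12(u - 1)(u + 2) = 0 at u ∈ {-2, 1}; ∂F/∂v = -12(v - 3)(v - 2)(v + 4) = 0 at v ∈ {-4, 2, 3}.
The Hessian is diagonal: diag(F_uu, F_vv). Second derivatives: F_uu(-2)=36, F_uu(1)=-36; F_vv(-4)=-504, F_vv(2)=72, F_vv(3)=-84.
Saddle points occur where the two diagonal entries have opposite signs: (-2, -4), (-2, 3), (1, 2). Count: 3.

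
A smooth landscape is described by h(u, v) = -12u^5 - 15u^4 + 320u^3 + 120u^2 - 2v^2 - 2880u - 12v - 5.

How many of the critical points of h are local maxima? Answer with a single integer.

h separates as a function of u plus a function of v, so ∇h=0 decouples.
∂h/∂u = -60(u - 3)(u - 2)(u + 2)(u + 4) = 0 at u ∈ {-4, -2, 2, 3}; ∂h/∂v = -4(v + 3) = 0 at v ∈ {-3}.
The Hessian is diagonal: diag(h_uu, h_vv). Second derivatives: h_uu(-4)=5040, h_uu(-2)=-2400, h_uu(2)=1440, h_uu(3)=-2100; h_vv(-3)=-4.
Local maxima occur where both diagonal entries negative: (-2, -3), (3, -3). Count: 2.

2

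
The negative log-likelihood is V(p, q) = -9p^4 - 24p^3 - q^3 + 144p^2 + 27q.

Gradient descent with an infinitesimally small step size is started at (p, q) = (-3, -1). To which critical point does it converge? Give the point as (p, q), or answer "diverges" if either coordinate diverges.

V is separable, so gradient descent decouples: p follows -∂V/∂p, q follows -∂V/∂q.
∂V/∂p = -36p(p - 2)(p + 4); at p=-3 this is -540, so p increases.
∂V/∂q = -3(q - 3)(q + 3); at q=-1 this is 24, so q decreases.
p converges to its nearest critical value 0 (a local min of the p-part); q converges to -3. The iterate converges to (0, -3).

(0, -3)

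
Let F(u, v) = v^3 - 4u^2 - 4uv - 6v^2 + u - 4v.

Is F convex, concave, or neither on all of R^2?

neither

The term v^3 is cubic, so the Hessian is not constant.
∂²F/∂v² = 6v - 12, which takes both signs as v varies (negative for sufficiently negative v). A diagonal entry of the Hessian changing sign means the Hessian is neither positive- nor negative-semidefinite on all of R^2.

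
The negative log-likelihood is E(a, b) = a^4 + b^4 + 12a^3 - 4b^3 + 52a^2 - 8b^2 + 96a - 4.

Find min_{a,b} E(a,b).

-196

E(a,b) separates as P(a) + Q(b) − 4, so its minimum is min P + min Q − 4.
P'(a) = 4(a + 2)(a + 3)(a + 4) vanishes at a ∈ {-4, -3, -2}; Q'(b) = 4b(b - 4)(b + 1) vanishes at b ∈ {-1, 0, 4}.
Local minima of P (where P''>0): P(-4)=-64, P(-2)=-64. Local minima of Q: Q(-1)=-3, Q(4)=-128.
So the global minimum of E is P(-4) + Q(4) − 4 = -64 − 128 − 4 = -196, attained at (-4, 4).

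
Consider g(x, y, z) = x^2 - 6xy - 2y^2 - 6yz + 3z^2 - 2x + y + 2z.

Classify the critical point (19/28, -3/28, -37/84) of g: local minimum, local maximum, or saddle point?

The Hessian is constant: H = [[2, -6, 0], [-6, -4, -6], [0, -6, 6]].
Leading principal minors: Δ₁ = 2, Δ₂ = -44, Δ₃ = -336.
The minors fit neither the all-positive nor the alternating-sign pattern, so H is indefinite: a saddle point.

saddle point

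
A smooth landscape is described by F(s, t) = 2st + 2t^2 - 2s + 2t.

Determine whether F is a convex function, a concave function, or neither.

F is quadratic, so its Hessian is the constant matrix H = [[0, 2], [2, 4]].
det(H) = -4, tr(H) = 4.
det(H) < 0, so H is indefinite: neither convex nor concave.

neither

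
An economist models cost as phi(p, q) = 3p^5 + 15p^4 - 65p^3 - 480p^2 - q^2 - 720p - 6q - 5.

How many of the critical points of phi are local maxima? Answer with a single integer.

2

phi separates as a function of p plus a function of q, so ∇phi=0 decouples.
∂phi/∂p = 15(p - 4)(p + 1)(p + 3)(p + 4) = 0 at p ∈ {-4, -3, -1, 4}; ∂phi/∂q = -2(q + 3) = 0 at q ∈ {-3}.
The Hessian is diagonal: diag(phi_pp, phi_qq). Second derivatives: phi_pp(-4)=-360, phi_pp(-3)=210, phi_pp(-1)=-450, phi_pp(4)=4200; phi_qq(-3)=-2.
Local maxima occur where both diagonal entries negative: (-4, -3), (-1, -3). Count: 2.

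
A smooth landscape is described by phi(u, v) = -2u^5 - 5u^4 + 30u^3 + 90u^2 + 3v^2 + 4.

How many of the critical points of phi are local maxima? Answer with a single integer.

phi separates as a function of u plus a function of v, so ∇phi=0 decouples.
∂phi/∂u = -10u(u - 3)(u + 2)(u + 3) = 0 at u ∈ {-3, -2, 0, 3}; ∂phi/∂v = 6v = 0 at v ∈ {0}.
The Hessian is diagonal: diag(phi_uu, phi_vv). Second derivatives: phi_uu(-3)=180, phi_uu(-2)=-100, phi_uu(0)=180, phi_uu(3)=-900; phi_vv(0)=6.
Local maxima occur where both diagonal entries negative: none. Count: 0.

0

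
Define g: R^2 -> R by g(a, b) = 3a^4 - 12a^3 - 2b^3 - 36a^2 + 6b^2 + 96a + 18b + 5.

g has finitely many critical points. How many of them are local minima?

2

g separates as a function of a plus a function of b, so ∇g=0 decouples.
∂g/∂a = 12(a - 4)(a - 1)(a + 2) = 0 at a ∈ {-2, 1, 4}; ∂g/∂b = -6(b - 3)(b + 1) = 0 at b ∈ {-1, 3}.
The Hessian is diagonal: diag(g_aa, g_bb). Second derivatives: g_aa(-2)=216, g_aa(1)=-108, g_aa(4)=216; g_bb(-1)=24, g_bb(3)=-24.
Local minima occur where both diagonal entries positive: (-2, -1), (4, -1). Count: 2.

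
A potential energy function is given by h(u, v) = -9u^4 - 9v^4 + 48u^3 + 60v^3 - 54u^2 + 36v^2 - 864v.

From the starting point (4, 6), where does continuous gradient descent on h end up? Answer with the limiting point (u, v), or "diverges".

diverges

h is separable, so gradient descent decouples: u follows -∂h/∂u, v follows -∂h/∂v.
∂h/∂u = -36u(u - 3)(u - 1); at u=4 this is -432, so u increases.
∂h/∂v = -36(v - 4)(v - 3)(v + 2); at v=6 this is -1728, so v increases.
The u-coordinate has no critical point in that direction and runs off to infinity.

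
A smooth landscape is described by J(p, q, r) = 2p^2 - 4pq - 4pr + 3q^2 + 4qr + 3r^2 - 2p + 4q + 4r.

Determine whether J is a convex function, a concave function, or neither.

J is quadratic, so its Hessian is the constant matrix H = [[4, -4, -4], [-4, 6, 4], [-4, 4, 6]].
Leading principal minors: 4, 8, 16.
All positive ⇒ H ≻ 0 ⇒ convex.

convex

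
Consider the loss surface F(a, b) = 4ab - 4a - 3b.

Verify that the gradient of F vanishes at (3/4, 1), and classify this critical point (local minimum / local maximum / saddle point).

∇F = (4b - 4, 4a - 3); substituting (3/4, 1) gives ∇F = (0, 0), so (3/4, 1) is indeed a critical point.
The Hessian of F is constant: H = [[0, 4], [4, 0]].
det(H) = 0·0 − 4² = -16.
Since det(H) < 0, H is indefinite and the critical point is a saddle point.

saddle point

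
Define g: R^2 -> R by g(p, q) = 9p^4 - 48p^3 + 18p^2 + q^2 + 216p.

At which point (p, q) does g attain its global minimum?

(-1, 0)

g(p,q) separates as A(p) + B(q), so its minimum is min A + min B.
A'(p) = 36(p - 3)(p - 2)(p + 1) vanishes at p ∈ {-1, 2, 3}; B'(q) = 2q vanishes at q ∈ {0}.
Local minima of A (where A''>0): A(-1)=-141, A(3)=243. Local minima of B: B(0)=0.
So the global minimum of g is A(-1) + B(0) = -141 + 0 = -141, attained at (-1, 0).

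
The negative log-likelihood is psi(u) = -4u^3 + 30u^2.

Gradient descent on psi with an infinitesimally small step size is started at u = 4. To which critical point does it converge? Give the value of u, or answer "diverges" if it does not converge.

psi'(u) = -12u(u - 5), so psi'(4) = 48.
Gradient descent moves in the -psi' direction, i.e. u is decreasing.
The nearest critical point in that direction is u = 0, where psi'' = 60 > 0 (a local minimum). The iterate converges there.

0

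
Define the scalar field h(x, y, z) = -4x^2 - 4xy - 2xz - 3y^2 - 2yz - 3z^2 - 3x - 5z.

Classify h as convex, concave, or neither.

h is quadratic, so its Hessian is the constant matrix H = [[-8, -4, -2], [-4, -6, -2], [-2, -2, -6]].
Leading principal minors: -8, 32, -168.
Signs alternate −, +, − ⇒ H ≺ 0 ⇒ concave.

concave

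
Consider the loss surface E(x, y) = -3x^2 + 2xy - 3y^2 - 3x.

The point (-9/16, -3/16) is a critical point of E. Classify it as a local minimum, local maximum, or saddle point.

The Hessian of E is constant: H = [[-6, 2], [2, -6]].
det(H) = (-6)·(-6) − 2² = 32.
det(H) > 0 and tr(H) = -12 < 0, so H is negative definite and the point is a local maximum.

local maximum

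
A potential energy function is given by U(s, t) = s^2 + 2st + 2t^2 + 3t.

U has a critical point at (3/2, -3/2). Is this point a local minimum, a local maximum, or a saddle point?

local minimum

The Hessian of U is constant: H = [[2, 2], [2, 4]].
det(H) = 2·4 − 2² = 4.
det(H) > 0 and tr(H) = 6 > 0, so H is positive definite and the point is a local minimum.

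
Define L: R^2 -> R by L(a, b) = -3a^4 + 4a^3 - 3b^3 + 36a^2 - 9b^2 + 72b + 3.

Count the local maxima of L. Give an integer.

L separates as a function of a plus a function of b, so ∇L=0 decouples.
∂L/∂a = -12a(a - 3)(a + 2) = 0 at a ∈ {-2, 0, 3}; ∂L/∂b = -9(b - 2)(b + 4) = 0 at b ∈ {-4, 2}.
The Hessian is diagonal: diag(L_aa, L_bb). Second derivatives: L_aa(-2)=-120, L_aa(0)=72, L_aa(3)=-180; L_bb(-4)=54, L_bb(2)=-54.
Local maxima occur where both diagonal entries negative: (-2, 2), (3, 2). Count: 2.

2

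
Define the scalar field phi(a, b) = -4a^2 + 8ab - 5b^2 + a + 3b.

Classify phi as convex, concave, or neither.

concave

phi is quadratic, so its Hessian is the constant matrix H = [[-8, 8], [8, -10]].
det(H) = 16, tr(H) = -18.
det(H) > 0 and tr(H) < 0, so H is negative definite everywhere: concave.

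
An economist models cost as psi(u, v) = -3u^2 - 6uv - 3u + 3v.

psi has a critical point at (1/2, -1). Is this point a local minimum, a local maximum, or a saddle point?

The Hessian of psi is constant: H = [[-6, -6], [-6, 0]].
det(H) = (-6)·0 − (-6)² = -36.
Since det(H) < 0, H is indefinite and the critical point is a saddle point.

saddle point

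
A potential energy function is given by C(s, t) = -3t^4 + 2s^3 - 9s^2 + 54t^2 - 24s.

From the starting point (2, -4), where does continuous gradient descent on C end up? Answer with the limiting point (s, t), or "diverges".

diverges

C is separable, so gradient descent decouples: s follows -∂C/∂s, t follows -∂C/∂t.
∂C/∂s = 6(s - 4)(s + 1); at s=2 this is -36, so s increases.
∂C/∂t = -12t(t - 3)(t + 3); at t=-4 this is 336, so t decreases.
The t-coordinate has no critical point in that direction and runs off to infinity.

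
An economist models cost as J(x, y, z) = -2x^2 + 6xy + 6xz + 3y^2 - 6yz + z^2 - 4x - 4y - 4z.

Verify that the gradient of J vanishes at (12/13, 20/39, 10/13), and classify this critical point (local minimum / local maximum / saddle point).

saddle point

∇J = (-4x + 6y + 6z - 4, 6x + 6y - 6z - 4, 6x - 6y + 2z - 4); substituting (12/13, 20/39, 10/13) gives ∇J = (0, 0, 0), so (12/13, 20/39, 10/13) is indeed a critical point.
The Hessian is constant: H = [[-4, 6, 6], [6, 6, -6], [6, -6, 2]].
Leading principal minors: Δ₁ = -4, Δ₂ = -60, Δ₃ = -624.
The minors fit neither the all-positive nor the alternating-sign pattern, so H is indefinite: a saddle point.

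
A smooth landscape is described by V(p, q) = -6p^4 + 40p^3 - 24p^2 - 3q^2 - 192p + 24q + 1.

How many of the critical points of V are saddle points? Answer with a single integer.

V separates as a function of p plus a function of q, so ∇V=0 decouples.
∂V/∂p = -24(p - 4)(p - 2)(p + 1) = 0 at p ∈ {-1, 2, 4}; ∂V/∂q = -6(q - 4) = 0 at q ∈ {4}.
The Hessian is diagonal: diag(V_pp, V_qq). Second derivatives: V_pp(-1)=-360, V_pp(2)=144, V_pp(4)=-240; V_qq(4)=-6.
Saddle points occur where the two diagonal entries have opposite signs: (2, 4). Count: 1.

1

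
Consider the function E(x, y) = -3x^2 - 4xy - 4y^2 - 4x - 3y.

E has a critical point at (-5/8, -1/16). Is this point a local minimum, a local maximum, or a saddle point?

The Hessian of E is constant: H = [[-6, -4], [-4, -8]].
det(H) = (-6)·(-8) − (-4)² = 32.
det(H) > 0 and tr(H) = -14 < 0, so H is negative definite and the point is a local maximum.

local maximum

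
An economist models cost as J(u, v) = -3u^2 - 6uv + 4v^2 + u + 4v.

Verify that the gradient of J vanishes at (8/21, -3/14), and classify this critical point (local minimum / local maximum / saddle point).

saddle point

∇J = (-6u - 6v + 1, -6u + 8v + 4); substituting (8/21, -3/14) gives ∇J = (0, 0), so (8/21, -3/14) is indeed a critical point.
The Hessian of J is constant: H = [[-6, -6], [-6, 8]].
det(H) = (-6)·8 − (-6)² = -84.
Since det(H) < 0, H is indefinite and the critical point is a saddle point.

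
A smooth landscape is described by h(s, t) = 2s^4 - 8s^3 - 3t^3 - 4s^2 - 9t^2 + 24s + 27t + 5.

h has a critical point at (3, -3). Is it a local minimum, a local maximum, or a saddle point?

The mixed partial ∂²h/∂s∂t is 0, so the Hessian at any point is diag(h_ss, h_tt) = diag(8(3s^2 - 6s - 1), -18(t + 1)).
At (3, -3): H = diag(64, 36).
Both eigenvalues are positive, so H is positive definite: a local minimum.

local minimum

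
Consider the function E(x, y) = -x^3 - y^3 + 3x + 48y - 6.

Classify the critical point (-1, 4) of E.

saddle point

The mixed partial ∂²E/∂x∂y is 0, so the Hessian at any point is diag(E_xx, E_yy) = diag(-6x, -6y).
At (-1, 4): H = diag(6, -24).
The eigenvalues have opposite signs, so H is indefinite: a saddle point.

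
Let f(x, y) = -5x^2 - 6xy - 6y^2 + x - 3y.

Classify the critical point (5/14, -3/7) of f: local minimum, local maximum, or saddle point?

local maximum

The Hessian of f is constant: H = [[-10, -6], [-6, -12]].
det(H) = (-10)·(-12) − (-6)² = 84.
det(H) > 0 and tr(H) = -22 < 0, so H is negative definite and the point is a local maximum.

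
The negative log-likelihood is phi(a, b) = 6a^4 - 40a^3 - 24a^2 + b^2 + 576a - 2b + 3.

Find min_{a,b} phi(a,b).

-830

phi(a,b) separates as P(a) + Q(b) + 3, so its minimum is min P + min Q + 3.
P'(a) = 24(a - 4)(a - 3)(a + 2) vanishes at a ∈ {-2, 3, 4}; Q'(b) = 2b - 2 vanishes at b ∈ {1}.
Local minima of P (where P''>0): P(-2)=-832, P(4)=896. Local minima of Q: Q(1)=-1.
So the global minimum of phi is P(-2) + Q(1) + 3 = -832 − 1 + 3 = -830, attained at (-2, 1).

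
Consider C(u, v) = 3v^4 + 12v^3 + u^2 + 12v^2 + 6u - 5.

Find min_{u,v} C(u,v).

-14

C(u,v) separates as P(u) + Q(v) − 5, so its minimum is min P + min Q − 5.
P'(u) = 2u + 6 vanishes at u ∈ {-3}; Q'(v) = 12v(v + 1)(v + 2) vanishes at v ∈ {-2, -1, 0}.
Local minima of P (where P''>0): P(-3)=-9. Local minima of Q: Q(-2)=0, Q(0)=0.
So the global minimum of C is P(-3) + Q(-2) − 5 = -9 + 0 − 5 = -14, attained at (-3, -2).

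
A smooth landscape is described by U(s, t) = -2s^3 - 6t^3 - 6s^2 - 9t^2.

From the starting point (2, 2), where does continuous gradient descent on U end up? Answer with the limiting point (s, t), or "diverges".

U is separable, so gradient descent decouples: s follows -∂U/∂s, t follows -∂U/∂t.
∂U/∂s = -6s(s + 2); at s=2 this is -48, so s increases.
∂U/∂t = -18t(t + 1); at t=2 this is -108, so t increases.
The s-coordinate has no critical point in that direction and runs off to infinity.

diverges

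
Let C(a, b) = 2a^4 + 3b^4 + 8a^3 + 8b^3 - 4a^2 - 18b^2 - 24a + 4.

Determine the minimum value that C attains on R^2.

-149

C(a,b) separates as P(a) + Q(b) + 4, so its minimum is min P + min Q + 4.
P'(a) = 8(a - 1)(a + 1)(a + 3) vanishes at a ∈ {-3, -1, 1}; Q'(b) = 12b(b - 1)(b + 3) vanishes at b ∈ {-3, 0, 1}.
Local minima of P (where P''>0): P(-3)=-18, P(1)=-18. Local minima of Q: Q(-3)=-135, Q(1)=-7.
So the global minimum of C is P(-3) + Q(-3) + 4 = -18 − 135 + 4 = -149, attained at (-3, -3).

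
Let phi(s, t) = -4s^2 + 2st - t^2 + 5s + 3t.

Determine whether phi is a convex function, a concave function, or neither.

phi is quadratic, so its Hessian is the constant matrix H = [[-8, 2], [2, -2]].
det(H) = 12, tr(H) = -10.
det(H) > 0 and tr(H) < 0, so H is negative definite everywhere: concave.

concave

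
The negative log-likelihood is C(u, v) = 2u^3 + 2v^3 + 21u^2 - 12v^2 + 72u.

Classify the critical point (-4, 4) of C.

saddle point

The mixed partial ∂²C/∂u∂v is 0, so the Hessian at any point is diag(C_uu, C_vv) = diag(6(2u + 7), 12(v - 2)).
At (-4, 4): H = diag(-6, 24).
The eigenvalues have opposite signs, so H is indefinite: a saddle point.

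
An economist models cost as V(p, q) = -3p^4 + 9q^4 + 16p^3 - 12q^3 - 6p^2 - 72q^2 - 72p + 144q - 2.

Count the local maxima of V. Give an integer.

V separates as a function of p plus a function of q, so ∇V=0 decouples.
∂V/∂p = -12(p - 3)(p - 2)(p + 1) = 0 at p ∈ {-1, 2, 3}; ∂V/∂q = 36(q - 2)(q - 1)(q + 2) = 0 at q ∈ {-2, 1, 2}.
The Hessian is diagonal: diag(V_pp, V_qq). Second derivatives: V_pp(-1)=-144, V_pp(2)=36, V_pp(3)=-48; V_qq(-2)=432, V_qq(1)=-108, V_qq(2)=144.
Local maxima occur where both diagonal entries negative: (-1, 1), (3, 1). Count: 2.

2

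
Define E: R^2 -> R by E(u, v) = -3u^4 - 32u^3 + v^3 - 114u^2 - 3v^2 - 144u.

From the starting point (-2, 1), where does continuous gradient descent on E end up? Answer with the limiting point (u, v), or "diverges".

E is separable, so gradient descent decouples: u follows -∂E/∂u, v follows -∂E/∂v.
∂E/∂u = -12(u + 1)(u + 3)(u + 4); at u=-2 this is 24, so u decreases.
∂E/∂v = 3v(v - 2); at v=1 this is -3, so v increases.
u converges to its nearest critical value -3 (a local min of the u-part); v converges to 2. The iterate converges to (-3, 2).

(-3, 2)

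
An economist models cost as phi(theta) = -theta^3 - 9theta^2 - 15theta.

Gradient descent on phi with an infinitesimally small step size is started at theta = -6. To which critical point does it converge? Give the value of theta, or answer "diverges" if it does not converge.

phi'(theta) = -3(theta + 1)(theta + 5), so phi'(-6) = -15.
Gradient descent moves in the -phi' direction, i.e. theta is increasing.
The nearest critical point in that direction is theta = -5, where phi'' = 12 > 0 (a local minimum). The iterate converges there.

-5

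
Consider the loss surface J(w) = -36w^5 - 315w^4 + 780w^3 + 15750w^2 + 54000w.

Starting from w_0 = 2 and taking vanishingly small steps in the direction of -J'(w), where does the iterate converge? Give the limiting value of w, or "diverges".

-3

J'(w) = -180(w - 5)(w + 3)(w + 4)(w + 5), so J'(2) = 113400.
Gradient descent moves in the -J' direction, i.e. w is decreasing.
The nearest critical point in that direction is w = -3, where J'' = 2880 > 0 (a local minimum). The iterate converges there.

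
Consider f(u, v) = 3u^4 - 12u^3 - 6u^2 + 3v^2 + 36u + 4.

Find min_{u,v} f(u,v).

f(u,v) separates as P(u) + Q(v) + 4, so its minimum is min P + min Q + 4.
P'(u) = 12(u - 3)(u - 1)(u + 1) vanishes at u ∈ {-1, 1, 3}; Q'(v) = 6v vanishes at v ∈ {0}.
Local minima of P (where P''>0): P(-1)=-27, P(3)=-27. Local minima of Q: Q(0)=0.
So the global minimum of f is P(-1) + Q(0) + 4 = -27 + 0 + 4 = -23, attained at (-1, 0).

-23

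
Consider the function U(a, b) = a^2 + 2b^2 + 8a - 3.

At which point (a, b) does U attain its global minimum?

(-4, 0)

U(a,b) separates as P(a) + Q(b) − 3, so its minimum is min P + min Q − 3.
P'(a) = 2a + 8 vanishes at a ∈ {-4}; Q'(b) = 4b vanishes at b ∈ {0}.
Local minima of P (where P''>0): P(-4)=-16. Local minima of Q: Q(0)=0.
So the global minimum of U is P(-4) + Q(0) − 3 = -16 + 0 − 3 = -19, attained at (-4, 0).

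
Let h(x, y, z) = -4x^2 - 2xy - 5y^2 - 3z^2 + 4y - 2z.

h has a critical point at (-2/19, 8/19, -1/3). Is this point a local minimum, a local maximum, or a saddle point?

local maximum

The Hessian is constant: H = [[-8, -2, 0], [-2, -10, 0], [0, 0, -6]].
Leading principal minors: Δ₁ = -8, Δ₂ = 76, Δ₃ = -456.
The minors alternate sign starting negative (−, +, −), so H is negative definite: a local maximum.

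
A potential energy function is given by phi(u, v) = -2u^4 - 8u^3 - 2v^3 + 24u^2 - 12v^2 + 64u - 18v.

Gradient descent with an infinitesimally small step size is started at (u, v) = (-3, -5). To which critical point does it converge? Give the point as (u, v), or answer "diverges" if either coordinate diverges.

(-1, -3)

phi is separable, so gradient descent decouples: u follows -∂phi/∂u, v follows -∂phi/∂v.
∂phi/∂u = -8(u - 2)(u + 1)(u + 4); at u=-3 this is -80, so u increases.
∂phi/∂v = -6(v + 1)(v + 3); at v=-5 this is -48, so v increases.
u converges to its nearest critical value -1 (a local min of the u-part); v converges to -3. The iterate converges to (-1, -3).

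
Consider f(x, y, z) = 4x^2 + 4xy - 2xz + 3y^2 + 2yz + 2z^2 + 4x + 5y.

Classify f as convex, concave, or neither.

convex

f is quadratic, so its Hessian is the constant matrix H = [[8, 4, -2], [4, 6, 2], [-2, 2, 4]].
Leading principal minors: 8, 32, 40.
All positive ⇒ H ≻ 0 ⇒ convex.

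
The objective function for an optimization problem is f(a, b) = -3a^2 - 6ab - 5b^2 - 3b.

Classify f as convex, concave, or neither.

concave

f is quadratic, so its Hessian is the constant matrix H = [[-6, -6], [-6, -10]].
det(H) = 24, tr(H) = -16.
det(H) > 0 and tr(H) < 0, so H is negative definite everywhere: concave.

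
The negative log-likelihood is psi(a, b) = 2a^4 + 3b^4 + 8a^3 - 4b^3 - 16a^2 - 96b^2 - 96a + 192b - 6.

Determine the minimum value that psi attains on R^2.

psi(a,b) separates as P(a) + Q(b) − 6, so its minimum is min P + min Q − 6.
P'(a) = 8(a - 2)(a + 2)(a + 3) vanishes at a ∈ {-3, -2, 2}; Q'(b) = 12(b - 4)(b - 1)(b + 4) vanishes at b ∈ {-4, 1, 4}.
Local minima of P (where P''>0): P(-3)=90, P(2)=-160. Local minima of Q: Q(-4)=-1280, Q(4)=-256.
So the global minimum of psi is P(2) + Q(-4) − 6 = -160 − 1280 − 6 = -1446, attained at (2, -4).

-1446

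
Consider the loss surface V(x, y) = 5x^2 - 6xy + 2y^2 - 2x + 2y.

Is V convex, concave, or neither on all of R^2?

convex

V is quadratic, so its Hessian is the constant matrix H = [[10, -6], [-6, 4]].
det(H) = 4, tr(H) = 14.
det(H) > 0 and tr(H) > 0, so H is positive definite everywhere: convex.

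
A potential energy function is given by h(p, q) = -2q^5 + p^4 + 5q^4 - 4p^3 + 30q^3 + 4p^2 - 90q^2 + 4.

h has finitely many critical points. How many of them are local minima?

h separates as a function of p plus a function of q, so ∇h=0 decouples.
∂h/∂p = 4p(p - 2)(p - 1) = 0 at p ∈ {0, 1, 2}; ∂h/∂q = -10q(q - 3)(q - 2)(q + 3) = 0 at q ∈ {-3, 0, 2, 3}.
The Hessian is diagonal: diag(h_pp, h_qq). Second derivatives: h_pp(0)=8, h_pp(1)=-4, h_pp(2)=8; h_qq(-3)=900, h_qq(0)=-180, h_qq(2)=100, h_qq(3)=-180.
Local minima occur where both diagonal entries positive: (0, -3), (0, 2), (2, -3), (2, 2). Count: 4.

4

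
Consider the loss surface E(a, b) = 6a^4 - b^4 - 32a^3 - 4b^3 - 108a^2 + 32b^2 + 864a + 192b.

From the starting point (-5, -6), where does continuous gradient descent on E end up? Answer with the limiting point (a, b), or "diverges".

E is separable, so gradient descent decouples: a follows -∂E/∂a, b follows -∂E/∂b.
∂E/∂a = 24(a - 4)(a - 3)(a + 3); at a=-5 this is -3456, so a increases.
∂E/∂b = -4(b - 4)(b + 3)(b + 4); at b=-6 this is 240, so b decreases.
The b-coordinate has no critical point in that direction and runs off to infinity.

diverges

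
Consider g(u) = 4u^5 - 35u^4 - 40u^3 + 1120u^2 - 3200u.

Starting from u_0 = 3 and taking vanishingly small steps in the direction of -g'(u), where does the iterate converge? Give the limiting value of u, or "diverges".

g'(u) = 20(u - 5)(u - 4)(u - 2)(u + 4), so g'(3) = 280.
Gradient descent moves in the -g' direction, i.e. u is decreasing.
The nearest critical point in that direction is u = 2, where g'' = 720 > 0 (a local minimum). The iterate converges there.

2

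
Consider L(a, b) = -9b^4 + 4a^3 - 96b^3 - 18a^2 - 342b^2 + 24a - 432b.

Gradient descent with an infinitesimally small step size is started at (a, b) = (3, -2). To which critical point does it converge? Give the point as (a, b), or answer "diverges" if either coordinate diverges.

L is separable, so gradient descent decouples: a follows -∂L/∂a, b follows -∂L/∂b.
∂L/∂a = 12(a - 2)(a - 1); at a=3 this is 24, so a decreases.
∂L/∂b = -36(b + 1)(b + 3)(b + 4); at b=-2 this is 72, so b decreases.
a converges to its nearest critical value 2 (a local min of the a-part); b converges to -3. The iterate converges to (2, -3).

(2, -3)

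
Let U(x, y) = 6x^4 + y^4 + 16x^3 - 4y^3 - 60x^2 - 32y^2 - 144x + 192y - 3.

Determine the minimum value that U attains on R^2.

U(x,y) separates as P(x) + Q(y) − 3, so its minimum is min P + min Q − 3.
P'(x) = 24(x - 2)(x + 1)(x + 3) vanishes at x ∈ {-3, -1, 2}; Q'(y) = 4(y - 4)(y - 3)(y + 4) vanishes at y ∈ {-4, 3, 4}.
Local minima of P (where P''>0): P(-3)=-54, P(2)=-304. Local minima of Q: Q(-4)=-768, Q(4)=256.
So the global minimum of U is P(2) + Q(-4) − 3 = -304 − 768 − 3 = -1075, attained at (2, -4).

-1075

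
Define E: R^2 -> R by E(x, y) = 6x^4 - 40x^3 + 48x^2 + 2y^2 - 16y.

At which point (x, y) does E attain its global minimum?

(4, 4)

E(x,y) separates as P(x) + Q(y), so its minimum is min P + min Q.
P'(x) = 24x(x - 4)(x - 1) vanishes at x ∈ {0, 1, 4}; Q'(y) = 4y - 16 vanishes at y ∈ {4}.
Local minima of P (where P''>0): P(0)=0, P(4)=-256. Local minima of Q: Q(4)=-32.
So the global minimum of E is P(4) + Q(4) = -256 − 32 = -288, attained at (4, 4).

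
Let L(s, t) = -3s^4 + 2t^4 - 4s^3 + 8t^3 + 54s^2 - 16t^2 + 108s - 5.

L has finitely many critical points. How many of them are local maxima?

L separates as a function of s plus a function of t, so ∇L=0 decouples.
∂L/∂s = -12(s - 3)(s + 1)(s + 3) = 0 at s ∈ {-3, -1, 3}; ∂L/∂t = 8t(t - 1)(t + 4) = 0 at t ∈ {-4, 0, 1}.
The Hessian is diagonal: diag(L_ss, L_tt). Second derivatives: L_ss(-3)=-144, L_ss(-1)=96, L_ss(3)=-288; L_tt(-4)=160, L_tt(0)=-32, L_tt(1)=40.
Local maxima occur where both diagonal entries negative: (-3, 0), (3, 0). Count: 2.

2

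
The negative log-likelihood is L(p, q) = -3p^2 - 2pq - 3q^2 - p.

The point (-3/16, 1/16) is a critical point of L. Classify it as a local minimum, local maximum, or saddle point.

The Hessian of L is constant: H = [[-6, -2], [-2, -6]].
det(H) = (-6)·(-6) − (-2)² = 32.
det(H) > 0 and tr(H) = -12 < 0, so H is negative definite and the point is a local maximum.

local maximum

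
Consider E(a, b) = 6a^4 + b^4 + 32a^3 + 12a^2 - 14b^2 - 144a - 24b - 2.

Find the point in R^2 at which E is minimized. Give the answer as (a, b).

E(a,b) separates as P(a) + Q(b) − 2, so its minimum is min P + min Q − 2.
P'(a) = 24(a - 1)(a + 2)(a + 3) vanishes at a ∈ {-3, -2, 1}; Q'(b) = 4(b - 3)(b + 1)(b + 2) vanishes at b ∈ {-2, -1, 3}.
Local minima of P (where P''>0): P(-3)=162, P(1)=-94. Local minima of Q: Q(-2)=8, Q(3)=-117.
So the global minimum of E is P(1) + Q(3) − 2 = -94 − 117 − 2 = -213, attained at (1, 3).

(1, 3)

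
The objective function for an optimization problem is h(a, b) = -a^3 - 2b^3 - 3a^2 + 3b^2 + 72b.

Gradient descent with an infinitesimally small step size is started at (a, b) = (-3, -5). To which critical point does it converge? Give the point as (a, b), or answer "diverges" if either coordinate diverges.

(-2, -3)

h is separable, so gradient descent decouples: a follows -∂h/∂a, b follows -∂h/∂b.
∂h/∂a = -3a(a + 2); at a=-3 this is -9, so a increases.
∂h/∂b = -6(b - 4)(b + 3); at b=-5 this is -108, so b increases.
a converges to its nearest critical value -2 (a local min of the a-part); b converges to -3. The iterate converges to (-2, -3).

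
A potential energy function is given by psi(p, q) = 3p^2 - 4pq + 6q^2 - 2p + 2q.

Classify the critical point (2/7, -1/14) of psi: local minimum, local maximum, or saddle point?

The Hessian of psi is constant: H = [[6, -4], [-4, 12]].
det(H) = 6·12 − (-4)² = 56.
det(H) > 0 and tr(H) = 18 > 0, so H is positive definite and the point is a local minimum.

local minimum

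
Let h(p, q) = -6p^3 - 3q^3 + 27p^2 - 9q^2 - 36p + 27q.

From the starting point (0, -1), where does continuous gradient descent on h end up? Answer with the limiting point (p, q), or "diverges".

h is separable, so gradient descent decouples: p follows -∂h/∂p, q follows -∂h/∂q.
∂h/∂p = -18(p - 2)(p - 1); at p=0 this is -36, so p increases.
∂h/∂q = -9(q - 1)(q + 3); at q=-1 this is 36, so q decreases.
p converges to its nearest critical value 1 (a local min of the p-part); q converges to -3. The iterate converges to (1, -3).

(1, -3)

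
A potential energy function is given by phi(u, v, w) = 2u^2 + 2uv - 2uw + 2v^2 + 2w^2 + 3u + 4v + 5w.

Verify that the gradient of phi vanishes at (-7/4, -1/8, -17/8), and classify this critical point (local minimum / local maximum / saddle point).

∇phi = (4u + 2v - 2w + 3, 2u + 4v + 4, -2u + 4w + 5); substituting (-7/4, -1/8, -17/8) gives ∇phi = (0, 0, 0), so (-7/4, -1/8, -17/8) is indeed a critical point.
The Hessian is constant: H = [[4, 2, -2], [2, 4, 0], [-2, 0, 4]].
Leading principal minors: Δ₁ = 4, Δ₂ = 12, Δ₃ = 32.
All leading minors are positive, so H is positive definite: a local minimum.

local minimum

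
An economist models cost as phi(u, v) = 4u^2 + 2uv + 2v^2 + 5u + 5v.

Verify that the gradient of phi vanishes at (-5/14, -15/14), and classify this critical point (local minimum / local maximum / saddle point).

local minimum

∇phi = (8u + 2v + 5, 2u + 4v + 5); substituting (-5/14, -15/14) gives ∇phi = (0, 0), so (-5/14, -15/14) is indeed a critical point.
The Hessian of phi is constant: H = [[8, 2], [2, 4]].
det(H) = 8·4 − 2² = 28.
det(H) > 0 and tr(H) = 12 > 0, so H is positive definite and the point is a local minimum.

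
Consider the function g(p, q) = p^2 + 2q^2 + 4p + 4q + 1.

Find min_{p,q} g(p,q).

-5

g(p,q) separates as A(p) + B(q) + 1, so its minimum is min A + min B + 1.
A'(p) = 2p + 4 vanishes at p ∈ {-2}; B'(q) = 4q + 4 vanishes at q ∈ {-1}.
Local minima of A (where A''>0): A(-2)=-4. Local minima of B: B(-1)=-2.
So the global minimum of g is A(-2) + B(-1) + 1 = -4 − 2 + 1 = -5, attained at (-2, -1).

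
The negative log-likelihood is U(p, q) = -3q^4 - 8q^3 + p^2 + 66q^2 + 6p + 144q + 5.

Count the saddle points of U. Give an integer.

2

U separates as a function of p plus a function of q, so ∇U=0 decouples.
∂U/∂p = 2(p + 3) = 0 at p ∈ {-3}; ∂U/∂q = -12(q - 3)(q + 1)(q + 4) = 0 at q ∈ {-4, -1, 3}.
The Hessian is diagonal: diag(U_pp, U_qq). Second derivatives: U_pp(-3)=2; U_qq(-4)=-252, U_qq(-1)=144, U_qq(3)=-336.
Saddle points occur where the two diagonal entries have opposite signs: (-3, -4), (-3, 3). Count: 2.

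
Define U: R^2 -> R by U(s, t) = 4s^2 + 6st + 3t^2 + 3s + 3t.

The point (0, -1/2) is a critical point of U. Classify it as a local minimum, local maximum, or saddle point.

The Hessian of U is constant: H = [[8, 6], [6, 6]].
det(H) = 8·6 − 6² = 12.
det(H) > 0 and tr(H) = 14 > 0, so H is positive definite and the point is a local minimum.

local minimum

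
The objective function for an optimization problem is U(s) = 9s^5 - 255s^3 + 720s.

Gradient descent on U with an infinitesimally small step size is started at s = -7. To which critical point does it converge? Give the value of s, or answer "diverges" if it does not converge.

U'(s) = 45(s - 4)(s - 1)(s + 1)(s + 4), so U'(-7) = 71280.
Gradient descent moves in the -U' direction, i.e. s is decreasing.
There is no critical point below s=-7, and U' keeps the same sign, so the iterate runs off to −∞.

diverges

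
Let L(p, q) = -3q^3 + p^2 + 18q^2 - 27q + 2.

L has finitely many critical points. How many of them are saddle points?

1

L separates as a function of p plus a function of q, so ∇L=0 decouples.
∂L/∂p = 2p = 0 at p ∈ {0}; ∂L/∂q = -9(q - 3)(q - 1) = 0 at q ∈ {1, 3}.
The Hessian is diagonal: diag(L_pp, L_qq). Second derivatives: L_pp(0)=2; L_qq(1)=18, L_qq(3)=-18.
Saddle points occur where the two diagonal entries have opposite signs: (0, 3). Count: 1.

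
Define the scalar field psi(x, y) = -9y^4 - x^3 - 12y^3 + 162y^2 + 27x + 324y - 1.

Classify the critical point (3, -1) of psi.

The mixed partial ∂²psi/∂x∂y is 0, so the Hessian at any point is diag(psi_xx, psi_yy) = diag(-6x, 36(-3y^2 - 2y + 9)).
At (3, -1): H = diag(-18, 288).
The eigenvalues have opposite signs, so H is indefinite: a saddle point.

saddle point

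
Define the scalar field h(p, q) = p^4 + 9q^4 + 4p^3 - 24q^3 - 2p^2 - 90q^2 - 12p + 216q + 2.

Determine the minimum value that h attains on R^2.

-463

h(p,q) separates as A(p) + B(q) + 2, so its minimum is min A + min B + 2.
A'(p) = 4(p - 1)(p + 1)(p + 3) vanishes at p ∈ {-3, -1, 1}; B'(q) = 36(q - 3)(q - 1)(q + 2) vanishes at q ∈ {-2, 1, 3}.
Local minima of A (where A''>0): A(-3)=-9, A(1)=-9. Local minima of B: B(-2)=-456, B(3)=-81.
So the global minimum of h is A(-3) + B(-2) + 2 = -9 − 456 + 2 = -463, attained at (-3, -2).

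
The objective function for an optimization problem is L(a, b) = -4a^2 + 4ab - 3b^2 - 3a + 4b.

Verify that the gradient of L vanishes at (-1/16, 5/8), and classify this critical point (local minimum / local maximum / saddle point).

local maximum

∇L = (-8a + 4b - 3, 4a - 6b + 4); substituting (-1/16, 5/8) gives ∇L = (0, 0), so (-1/16, 5/8) is indeed a critical point.
The Hessian of L is constant: H = [[-8, 4], [4, -6]].
det(H) = (-8)·(-6) − 4² = 32.
det(H) > 0 and tr(H) = -14 < 0, so H is negative definite and the point is a local maximum.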